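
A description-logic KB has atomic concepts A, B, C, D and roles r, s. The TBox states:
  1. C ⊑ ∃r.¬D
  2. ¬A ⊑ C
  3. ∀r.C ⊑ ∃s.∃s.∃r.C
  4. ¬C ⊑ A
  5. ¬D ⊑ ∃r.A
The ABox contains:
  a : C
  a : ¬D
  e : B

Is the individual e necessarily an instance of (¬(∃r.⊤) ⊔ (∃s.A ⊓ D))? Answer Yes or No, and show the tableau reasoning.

No

1. e : (¬(∃r.⊤) ⊔ (∃s.A ⊓ D))?  L(e) = {B} ∪ {(∃r.⊤ ⊓ (∀s.¬A ⊔ ¬D))}
   open: L(e) ⊇ {A, B, D, ¬C, ∀s.¬A, …} (+ ∃-successors) — e ∉ (¬(∃r.⊤) ⊔ (∃s.A ⊓ D)) possible
2. Hence e : (¬(∃r.⊤) ⊔ (∃s.A ⊓ D)): not entailed.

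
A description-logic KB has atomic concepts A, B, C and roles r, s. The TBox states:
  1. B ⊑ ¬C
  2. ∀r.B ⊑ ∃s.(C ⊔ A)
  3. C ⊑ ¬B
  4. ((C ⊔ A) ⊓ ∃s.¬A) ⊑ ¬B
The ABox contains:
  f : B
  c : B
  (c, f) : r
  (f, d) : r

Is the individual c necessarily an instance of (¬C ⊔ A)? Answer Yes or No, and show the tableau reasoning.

Yes

1. c : (¬C ⊔ A)?  L(c) = {B} ∪ {(C ⊓ ¬A)}
   clash {C, ¬C} at c — c ∈ (¬C ⊔ A)
2. Hence c : (¬C ⊔ A): entailed.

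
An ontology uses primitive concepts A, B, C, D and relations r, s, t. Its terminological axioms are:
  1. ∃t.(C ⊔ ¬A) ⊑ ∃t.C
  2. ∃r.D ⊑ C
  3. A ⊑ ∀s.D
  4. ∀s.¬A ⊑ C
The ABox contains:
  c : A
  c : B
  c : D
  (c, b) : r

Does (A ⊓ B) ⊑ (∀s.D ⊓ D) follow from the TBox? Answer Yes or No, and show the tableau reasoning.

1. (A ⊓ B) ⊑ (∀s.D ⊓ D)  ⇔  ((A ⊓ B) ⊓ (∃s.¬D ⊔ ¬D)) unsat w.r.t. T
   apply at x₀: A⊑∀s.D
   open: L(x₀) ⊇ {A, B, ¬D, ∀r.¬D, ∀s.D, …} (+ ∃-successors)
2. Hence (A ⊓ B) ⊑ (∀s.D ⊓ D): not entailed.

No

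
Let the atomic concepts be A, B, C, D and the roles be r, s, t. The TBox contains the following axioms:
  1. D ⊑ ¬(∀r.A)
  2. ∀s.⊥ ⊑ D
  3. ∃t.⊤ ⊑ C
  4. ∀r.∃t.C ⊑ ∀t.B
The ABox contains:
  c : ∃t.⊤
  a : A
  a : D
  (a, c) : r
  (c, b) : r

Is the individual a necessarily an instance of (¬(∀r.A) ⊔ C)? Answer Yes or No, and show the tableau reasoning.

Yes

1. a : (¬(∀r.A) ⊔ C)?  L(a) = {A, D} ∪ {(∀r.A ⊓ ¬C)}
   clash {C, ¬C} at a — a ∈ (¬(∀r.A) ⊔ C)
2. Hence a : (¬(∀r.A) ⊔ C): entailed.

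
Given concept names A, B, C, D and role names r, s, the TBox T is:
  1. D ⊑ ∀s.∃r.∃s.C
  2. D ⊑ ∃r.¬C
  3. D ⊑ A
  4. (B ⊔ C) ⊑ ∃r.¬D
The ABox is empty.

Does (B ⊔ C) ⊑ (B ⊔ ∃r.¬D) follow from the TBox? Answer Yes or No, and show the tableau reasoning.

Yes

1. (B ⊔ C) ⊑ (B ⊔ ∃r.¬D)  ⇔  ((B ⊔ C) ⊓ (¬B ⊓ ∀r.D)) unsat w.r.t. T
   all branches close; clash {D, ¬D} at an ∃-successor
2. Hence (B ⊔ C) ⊑ (B ⊔ ∃r.¬D): entailed.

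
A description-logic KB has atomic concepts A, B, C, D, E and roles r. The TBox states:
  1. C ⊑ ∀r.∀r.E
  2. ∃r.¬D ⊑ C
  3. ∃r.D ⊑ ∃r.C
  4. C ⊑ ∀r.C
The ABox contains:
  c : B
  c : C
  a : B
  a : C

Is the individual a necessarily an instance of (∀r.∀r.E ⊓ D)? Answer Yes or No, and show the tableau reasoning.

1. a : (∀r.∀r.E ⊓ D)?  L(a) = {B, C} ∪ {(∃r.∃r.¬E ⊔ ¬D)}
   apply at a: C⊑∀r.∀r.E; C⊑∀r.C
   open: L(a) ⊇ {B, C, ¬D, ∀r.C, ∀r.¬D, …} — a ∉ (∀r.∀r.E ⊓ D) possible
2. Hence a : (∀r.∀r.E ⊓ D): not entailed.

No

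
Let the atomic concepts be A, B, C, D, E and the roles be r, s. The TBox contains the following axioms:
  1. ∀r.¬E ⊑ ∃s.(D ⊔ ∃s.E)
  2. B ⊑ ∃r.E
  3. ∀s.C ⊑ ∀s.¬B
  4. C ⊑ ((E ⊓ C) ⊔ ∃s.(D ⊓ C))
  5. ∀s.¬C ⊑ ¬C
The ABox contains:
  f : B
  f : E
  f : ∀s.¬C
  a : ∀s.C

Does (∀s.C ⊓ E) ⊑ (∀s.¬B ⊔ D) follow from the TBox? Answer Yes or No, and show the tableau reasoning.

Yes

1. (∀s.C ⊓ E) ⊑ (∀s.¬B ⊔ D)  ⇔  ((∀s.C ⊓ E) ⊓ (∃s.B ⊓ ¬D)) unsat w.r.t. T
   all branches close; clash {B, ¬B} at an ∃-successor
2. Hence (∀s.C ⊓ E) ⊑ (∀s.¬B ⊔ D): entailed.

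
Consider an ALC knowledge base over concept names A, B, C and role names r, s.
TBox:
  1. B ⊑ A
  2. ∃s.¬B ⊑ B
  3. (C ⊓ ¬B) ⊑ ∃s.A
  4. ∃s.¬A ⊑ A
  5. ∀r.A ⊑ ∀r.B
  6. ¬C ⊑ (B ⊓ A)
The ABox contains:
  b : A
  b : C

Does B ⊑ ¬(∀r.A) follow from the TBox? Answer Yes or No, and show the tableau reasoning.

No

1. B ⊑ ¬(∀r.A)  ⇔  (B ⊓ ∀r.A) unsat w.r.t. T
   apply at x₀: B⊑A; ∀r.A⊑∀r.B
   open: L(x₀) ⊇ {A, B, C, ∀r.A, ∀r.B}
2. Hence B ⊑ ¬(∀r.A): not entailed.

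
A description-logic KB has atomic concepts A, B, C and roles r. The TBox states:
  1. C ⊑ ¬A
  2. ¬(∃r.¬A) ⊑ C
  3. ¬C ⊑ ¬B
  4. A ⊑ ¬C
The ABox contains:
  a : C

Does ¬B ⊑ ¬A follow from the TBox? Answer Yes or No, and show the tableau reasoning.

1. ¬B ⊑ ¬A  ⇔  (¬B ⊓ A) unsat w.r.t. T
   apply at x₀: A⊑¬C
   open: L(x₀) ⊇ {A, ¬B, ¬C, ∃r.¬A} (+ ∃-successors)
2. Hence ¬B ⊑ ¬A: not entailed.

No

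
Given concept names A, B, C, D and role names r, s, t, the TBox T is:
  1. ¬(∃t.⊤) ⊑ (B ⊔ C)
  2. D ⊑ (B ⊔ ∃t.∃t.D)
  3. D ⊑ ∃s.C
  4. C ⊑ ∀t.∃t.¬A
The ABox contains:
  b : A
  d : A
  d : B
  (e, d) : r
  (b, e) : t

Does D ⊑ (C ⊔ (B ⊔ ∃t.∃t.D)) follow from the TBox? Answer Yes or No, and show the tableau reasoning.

Yes

1. D ⊑ (C ⊔ (B ⊔ ∃t.∃t.D))  ⇔  (D ⊓ (¬C ⊓ (¬B ⊓ ∀t.∀t.¬D))) unsat w.r.t. T
   all branches close; clash {C, ¬C} at x₀
2. Hence D ⊑ (C ⊔ (B ⊔ ∃t.∃t.D)): entailed.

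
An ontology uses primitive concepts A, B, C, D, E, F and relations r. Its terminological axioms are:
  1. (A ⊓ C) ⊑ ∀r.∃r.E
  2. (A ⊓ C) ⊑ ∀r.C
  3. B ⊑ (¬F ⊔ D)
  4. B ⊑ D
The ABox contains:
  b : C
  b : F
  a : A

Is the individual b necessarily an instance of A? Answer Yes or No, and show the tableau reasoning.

No

1. b : A?  L(b) = {C, F} ∪ {¬A}
   open: L(b) ⊇ {C, F, ¬A, ¬B} — b ∉ A possible
2. Hence b : A: not entailed.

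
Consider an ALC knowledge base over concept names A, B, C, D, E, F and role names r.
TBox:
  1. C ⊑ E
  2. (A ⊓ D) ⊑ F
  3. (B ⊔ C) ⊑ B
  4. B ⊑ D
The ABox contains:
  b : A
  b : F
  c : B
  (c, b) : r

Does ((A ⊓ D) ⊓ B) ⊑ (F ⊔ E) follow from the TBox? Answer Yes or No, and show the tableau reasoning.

Yes

1. ((A ⊓ D) ⊓ B) ⊑ (F ⊔ E)  ⇔  (((A ⊓ D) ⊓ B) ⊓ (¬F ⊓ ¬E)) unsat w.r.t. T
   all branches close; clash {E, ¬E} at x₀
2. Hence ((A ⊓ D) ⊓ B) ⊑ (F ⊔ E): entailed.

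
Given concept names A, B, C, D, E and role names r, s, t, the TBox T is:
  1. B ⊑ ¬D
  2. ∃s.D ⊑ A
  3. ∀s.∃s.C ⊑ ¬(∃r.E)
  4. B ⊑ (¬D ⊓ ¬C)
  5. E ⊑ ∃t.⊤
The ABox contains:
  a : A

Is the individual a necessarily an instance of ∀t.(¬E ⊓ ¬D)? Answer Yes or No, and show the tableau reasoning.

No

1. a : ∀t.(¬E ⊓ ¬D)?  L(a) = {A} ∪ {∃t.(E ⊔ D)}
   open: L(a) ⊇ {A, ¬B, ¬E, ∃s.∀s.¬C, ∃t.(E ⊔ D)} (+ ∃-successors) — a ∉ ∀t.(¬E ⊓ ¬D) possible
2. Hence a : ∀t.(¬E ⊓ ¬D): not entailed.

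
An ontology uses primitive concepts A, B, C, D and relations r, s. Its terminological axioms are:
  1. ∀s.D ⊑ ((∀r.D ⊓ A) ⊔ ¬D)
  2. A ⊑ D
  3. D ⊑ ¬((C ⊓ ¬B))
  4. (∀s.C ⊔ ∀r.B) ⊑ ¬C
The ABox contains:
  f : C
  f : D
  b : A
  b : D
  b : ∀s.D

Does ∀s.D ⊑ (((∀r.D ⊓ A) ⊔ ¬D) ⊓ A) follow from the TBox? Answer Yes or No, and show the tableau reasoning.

1. ∀s.D ⊑ (((∀r.D ⊓ A) ⊔ ¬D) ⊓ A)  ⇔  (∀s.D ⊓ (((∃r.¬D ⊔ ¬A) ⊓ D) ⊔ ¬A)) unsat w.r.t. T
   apply at x₀: ∀s.D⊑((∀r.D ⊓ A) ⊔ ¬D)
   open: L(x₀) ⊇ {¬A, ¬D, ∀s.D, ∃r.¬B, ∃s.¬C} (+ ∃-successors)
2. Hence ∀s.D ⊑ (((∀r.D ⊓ A) ⊔ ¬D) ⊓ A): not entailed.

No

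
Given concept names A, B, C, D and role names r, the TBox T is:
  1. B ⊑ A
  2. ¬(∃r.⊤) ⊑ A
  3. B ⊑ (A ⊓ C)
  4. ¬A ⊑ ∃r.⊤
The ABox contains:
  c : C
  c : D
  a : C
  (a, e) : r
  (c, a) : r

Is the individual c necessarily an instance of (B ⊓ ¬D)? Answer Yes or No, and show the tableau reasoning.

No

1. c : (B ⊓ ¬D)?  L(c) = {C, D} ∪ {(¬B ⊔ D)}
   open: L(c) ⊇ {A, C, D, ¬B} — c ∉ (B ⊓ ¬D) possible
2. Hence c : (B ⊓ ¬D): not entailed.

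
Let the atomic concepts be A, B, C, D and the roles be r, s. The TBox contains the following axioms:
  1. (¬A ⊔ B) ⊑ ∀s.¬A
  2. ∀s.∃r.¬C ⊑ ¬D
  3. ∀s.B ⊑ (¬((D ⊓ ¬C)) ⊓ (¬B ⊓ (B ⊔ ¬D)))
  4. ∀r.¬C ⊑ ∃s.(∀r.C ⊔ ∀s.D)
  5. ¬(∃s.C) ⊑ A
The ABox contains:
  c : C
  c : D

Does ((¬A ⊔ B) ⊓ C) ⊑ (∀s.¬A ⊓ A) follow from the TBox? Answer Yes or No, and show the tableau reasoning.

No

1. ((¬A ⊔ B) ⊓ C) ⊑ (∀s.¬A ⊓ A)  ⇔  (((¬A ⊔ B) ⊓ C) ⊓ (∃s.A ⊔ ¬A)) unsat w.r.t. T
   apply at x₀: (¬A ⊔ B)⊑∀s.¬A
   open: L(x₀) ⊇ {C, ¬A, ∀s.¬A, ∃r.C, ∃s.C, …} (+ ∃-successors)
2. Hence ((¬A ⊔ B) ⊓ C) ⊑ (∀s.¬A ⊓ A): not entailed.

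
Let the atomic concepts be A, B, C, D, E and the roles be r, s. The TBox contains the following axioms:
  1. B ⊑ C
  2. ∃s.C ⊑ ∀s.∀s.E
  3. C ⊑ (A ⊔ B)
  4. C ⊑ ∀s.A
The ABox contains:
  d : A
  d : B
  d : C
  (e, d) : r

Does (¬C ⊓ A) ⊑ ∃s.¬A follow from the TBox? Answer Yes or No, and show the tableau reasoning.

1. (¬C ⊓ A) ⊑ ∃s.¬A  ⇔  ((¬C ⊓ A) ⊓ ∀s.A) unsat w.r.t. T
   open: L(x₀) ⊇ {A, ¬B, ¬C, ∀s.A, ∀s.¬C}
2. Hence (¬C ⊓ A) ⊑ ∃s.¬A: not entailed.

No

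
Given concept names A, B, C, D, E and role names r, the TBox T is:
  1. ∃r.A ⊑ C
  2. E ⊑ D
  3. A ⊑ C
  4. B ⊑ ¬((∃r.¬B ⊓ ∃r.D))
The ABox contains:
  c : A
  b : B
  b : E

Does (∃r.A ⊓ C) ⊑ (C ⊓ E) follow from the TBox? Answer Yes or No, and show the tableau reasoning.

No

1. (∃r.A ⊓ C) ⊑ (C ⊓ E)  ⇔  ((∃r.A ⊓ C) ⊓ (¬C ⊔ ¬E)) unsat w.r.t. T
   open: L(x₀) ⊇ {C, ¬B, ¬E, ∃r.A} (+ ∃-successors)
2. Hence (∃r.A ⊓ C) ⊑ (C ⊓ E): not entailed.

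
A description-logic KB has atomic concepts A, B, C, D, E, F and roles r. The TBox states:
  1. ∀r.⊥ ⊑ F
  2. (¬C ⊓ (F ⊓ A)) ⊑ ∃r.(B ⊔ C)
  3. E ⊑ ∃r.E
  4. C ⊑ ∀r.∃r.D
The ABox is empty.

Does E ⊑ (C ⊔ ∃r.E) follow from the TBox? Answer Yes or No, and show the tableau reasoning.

1. E ⊑ (C ⊔ ∃r.E)  ⇔  (E ⊓ (¬C ⊓ ∀r.¬E)) unsat w.r.t. T
   all branches close; clash {E, ¬E} at an ∃-successor
2. Hence E ⊑ (C ⊔ ∃r.E): entailed.

Yes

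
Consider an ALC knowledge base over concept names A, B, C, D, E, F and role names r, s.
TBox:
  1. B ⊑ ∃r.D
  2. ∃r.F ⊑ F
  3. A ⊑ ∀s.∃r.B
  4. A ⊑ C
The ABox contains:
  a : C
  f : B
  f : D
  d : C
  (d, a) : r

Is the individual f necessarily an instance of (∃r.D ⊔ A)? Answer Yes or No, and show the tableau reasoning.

Yes

1. f : (∃r.D ⊔ A)?  L(f) = {B, D} ∪ {(∀r.¬D ⊓ ¬A)}
   clash {D, ¬D} at an ∃-successor — f ∈ (∃r.D ⊔ A)
2. Hence f : (∃r.D ⊔ A): entailed.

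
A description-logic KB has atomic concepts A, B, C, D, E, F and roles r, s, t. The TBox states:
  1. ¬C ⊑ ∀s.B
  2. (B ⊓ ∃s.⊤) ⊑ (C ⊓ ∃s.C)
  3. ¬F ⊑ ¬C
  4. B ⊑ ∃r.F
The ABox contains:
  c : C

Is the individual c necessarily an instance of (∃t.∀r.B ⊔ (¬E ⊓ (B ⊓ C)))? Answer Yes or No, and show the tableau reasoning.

No

1. c : (∃t.∀r.B ⊔ (¬E ⊓ (B ⊓ C)))?  L(c) = {C} ∪ {(∀t.∃r.¬B ⊓ (E ⊔ (¬B ⊔ ¬C)))}
   open: L(c) ⊇ {C, E, F, ¬B, ∀t.∃r.¬B} — c ∉ (∃t.∀r.B ⊔ (¬E ⊓ (B ⊓ C))) possible
2. Hence c : (∃t.∀r.B ⊔ (¬E ⊓ (B ⊓ C))): not entailed.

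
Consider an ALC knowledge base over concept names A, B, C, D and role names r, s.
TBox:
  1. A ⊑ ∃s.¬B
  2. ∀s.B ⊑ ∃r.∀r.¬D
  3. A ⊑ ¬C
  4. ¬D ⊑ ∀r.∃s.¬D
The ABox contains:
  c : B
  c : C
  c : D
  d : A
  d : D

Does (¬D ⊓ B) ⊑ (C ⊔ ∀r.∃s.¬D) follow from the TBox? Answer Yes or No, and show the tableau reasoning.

Yes

1. (¬D ⊓ B) ⊑ (C ⊔ ∀r.∃s.¬D)  ⇔  ((¬D ⊓ B) ⊓ (¬C ⊓ ∃r.∀s.D)) unsat w.r.t. T
   all branches close; clash {D, ¬D} at an ∃-successor
2. Hence (¬D ⊓ B) ⊑ (C ⊔ ∀r.∃s.¬D): entailed.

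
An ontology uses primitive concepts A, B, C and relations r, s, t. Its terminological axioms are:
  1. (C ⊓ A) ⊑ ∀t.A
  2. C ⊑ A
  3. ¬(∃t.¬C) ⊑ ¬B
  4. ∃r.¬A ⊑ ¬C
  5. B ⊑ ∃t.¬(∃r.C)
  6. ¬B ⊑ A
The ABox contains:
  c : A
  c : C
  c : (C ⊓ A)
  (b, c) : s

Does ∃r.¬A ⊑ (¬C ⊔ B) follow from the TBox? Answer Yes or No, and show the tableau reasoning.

1. ∃r.¬A ⊑ (¬C ⊔ B)  ⇔  (∃r.¬A ⊓ (C ⊓ ¬B)) unsat w.r.t. T
   all branches close; clash {C, ¬C} at x₀
2. Hence ∃r.¬A ⊑ (¬C ⊔ B): entailed.

Yes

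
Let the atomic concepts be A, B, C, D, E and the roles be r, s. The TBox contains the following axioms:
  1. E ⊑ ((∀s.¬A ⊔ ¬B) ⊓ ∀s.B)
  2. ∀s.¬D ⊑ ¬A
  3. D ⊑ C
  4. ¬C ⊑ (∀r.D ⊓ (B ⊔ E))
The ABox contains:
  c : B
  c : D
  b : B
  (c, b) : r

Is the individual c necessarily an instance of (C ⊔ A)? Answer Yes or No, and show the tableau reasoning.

1. c : (C ⊔ A)?  L(c) = {B, D} ∪ {(¬C ⊓ ¬A)}
   clash {C, ¬C} at c — c ∈ (C ⊔ A)
2. Hence c : (C ⊔ A): entailed.

Yes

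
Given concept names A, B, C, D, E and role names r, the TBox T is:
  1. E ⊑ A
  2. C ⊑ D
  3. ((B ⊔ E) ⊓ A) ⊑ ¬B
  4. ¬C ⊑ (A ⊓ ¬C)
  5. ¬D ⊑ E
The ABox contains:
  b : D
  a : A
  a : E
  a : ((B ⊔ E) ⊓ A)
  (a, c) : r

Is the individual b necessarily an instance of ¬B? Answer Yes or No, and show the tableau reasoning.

No

1. b : ¬B?  L(b) = {D} ∪ {B}
   open: L(b) ⊇ {B, C, D, ¬A, ¬E} — b ∉ ¬B possible
2. Hence b : ¬B: not entailed.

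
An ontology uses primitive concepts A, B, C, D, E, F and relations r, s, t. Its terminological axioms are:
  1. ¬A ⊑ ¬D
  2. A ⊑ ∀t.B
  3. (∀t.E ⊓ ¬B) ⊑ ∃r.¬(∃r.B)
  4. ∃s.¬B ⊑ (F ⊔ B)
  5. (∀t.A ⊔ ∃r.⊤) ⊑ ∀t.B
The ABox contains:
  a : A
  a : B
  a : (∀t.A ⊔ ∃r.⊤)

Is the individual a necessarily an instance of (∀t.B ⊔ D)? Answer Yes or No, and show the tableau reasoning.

1. a : (∀t.B ⊔ D)?  L(a) = {A, B, (∀t.A ⊔ ∃r.⊤)} ∪ {(∃t.¬B ⊓ ¬D)}
   clash {B, ¬B} at an ∃-successor — a ∈ (∀t.B ⊔ D)
2. Hence a : (∀t.B ⊔ D): entailed.

Yes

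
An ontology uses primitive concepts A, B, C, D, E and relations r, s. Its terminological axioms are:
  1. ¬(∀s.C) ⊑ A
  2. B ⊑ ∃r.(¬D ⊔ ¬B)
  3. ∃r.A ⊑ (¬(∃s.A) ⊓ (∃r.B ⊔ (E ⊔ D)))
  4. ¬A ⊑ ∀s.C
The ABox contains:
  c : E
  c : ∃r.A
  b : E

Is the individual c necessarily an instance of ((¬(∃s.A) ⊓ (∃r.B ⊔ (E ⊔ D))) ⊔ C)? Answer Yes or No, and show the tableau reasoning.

1. c : ((¬(∃s.A) ⊓ (∃r.B ⊔ (E ⊔ D))) ⊔ C)?  L(c) = {E, ∃r.A} ∪ {((∃s.A ⊔ (∀r.¬B ⊓ (¬E ⊓ ¬D))) ⊓ ¬C)}
   clash {E, ¬E} at c — c ∈ ((¬(∃s.A) ⊓ (∃r.B ⊔ (E ⊔ D))) ⊔ C)
2. Hence c : ((¬(∃s.A) ⊓ (∃r.B ⊔ (E ⊔ D))) ⊔ C): entailed.

Yes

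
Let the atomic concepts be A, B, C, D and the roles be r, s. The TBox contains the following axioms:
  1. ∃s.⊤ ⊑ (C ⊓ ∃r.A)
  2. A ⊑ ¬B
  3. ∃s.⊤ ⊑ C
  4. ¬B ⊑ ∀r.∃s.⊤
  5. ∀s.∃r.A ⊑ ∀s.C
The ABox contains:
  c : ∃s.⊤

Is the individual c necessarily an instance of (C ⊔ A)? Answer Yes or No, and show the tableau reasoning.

1. c : (C ⊔ A)?  L(c) = {∃s.⊤} ∪ {(¬C ⊓ ¬A)}
   clash {C, ¬C} at c — c ∈ (C ⊔ A)
2. Hence c : (C ⊔ A): entailed.

Yes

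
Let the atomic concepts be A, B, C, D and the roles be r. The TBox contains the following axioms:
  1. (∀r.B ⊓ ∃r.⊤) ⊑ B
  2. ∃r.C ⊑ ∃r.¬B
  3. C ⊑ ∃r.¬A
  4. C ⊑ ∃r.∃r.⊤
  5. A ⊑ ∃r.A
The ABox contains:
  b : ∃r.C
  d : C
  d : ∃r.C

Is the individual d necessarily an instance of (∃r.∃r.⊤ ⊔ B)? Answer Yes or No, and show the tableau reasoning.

1. d : (∃r.∃r.⊤ ⊔ B)?  L(d) = {C, ∃r.C} ∪ {(∀r.∀r.⊥ ⊓ ¬B)}
   clash {B, ¬B} at d — d ∈ (∃r.∃r.⊤ ⊔ B)
2. Hence d : (∃r.∃r.⊤ ⊔ B): entailed.

Yes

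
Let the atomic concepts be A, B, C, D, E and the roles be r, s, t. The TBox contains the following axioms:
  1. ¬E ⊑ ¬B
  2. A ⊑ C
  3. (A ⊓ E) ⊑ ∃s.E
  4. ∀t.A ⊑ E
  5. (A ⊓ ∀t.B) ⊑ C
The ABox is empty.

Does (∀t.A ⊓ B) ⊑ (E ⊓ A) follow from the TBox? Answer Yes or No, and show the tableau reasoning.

1. (∀t.A ⊓ B) ⊑ (E ⊓ A)  ⇔  ((∀t.A ⊓ B) ⊓ (¬E ⊔ ¬A)) unsat w.r.t. T
   apply at x₀: ∀t.A⊑E
   open: L(x₀) ⊇ {B, E, ¬A, ∀t.A}
2. Hence (∀t.A ⊓ B) ⊑ (E ⊓ A): not entailed.

No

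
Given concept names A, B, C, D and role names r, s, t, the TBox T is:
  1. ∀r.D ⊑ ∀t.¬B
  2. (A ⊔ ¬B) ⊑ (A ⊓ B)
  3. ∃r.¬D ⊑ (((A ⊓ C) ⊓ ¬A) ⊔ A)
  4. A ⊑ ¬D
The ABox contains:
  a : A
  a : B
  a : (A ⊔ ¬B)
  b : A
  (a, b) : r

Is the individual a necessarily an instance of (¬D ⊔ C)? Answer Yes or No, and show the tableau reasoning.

Yes

1. a : (¬D ⊔ C)?  L(a) = {A, B, (A ⊔ ¬B)} ∪ {(D ⊓ ¬C)}
   clash {D, ¬D} at a — a ∈ (¬D ⊔ C)
2. Hence a : (¬D ⊔ C): entailed.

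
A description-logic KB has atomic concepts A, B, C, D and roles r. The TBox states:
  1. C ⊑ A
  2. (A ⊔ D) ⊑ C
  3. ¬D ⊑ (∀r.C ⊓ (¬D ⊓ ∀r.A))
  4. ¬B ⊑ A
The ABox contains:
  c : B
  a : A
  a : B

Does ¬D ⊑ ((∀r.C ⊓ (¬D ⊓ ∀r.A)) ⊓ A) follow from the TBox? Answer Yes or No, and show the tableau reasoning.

1. ¬D ⊑ ((∀r.C ⊓ (¬D ⊓ ∀r.A)) ⊓ A)  ⇔  (¬D ⊓ ((∃r.¬C ⊔ (D ⊔ ∃r.¬A)) ⊔ ¬A)) unsat w.r.t. T
   apply at x₀: ¬D⊑(∀r.C ⊓ (¬D ⊓ ∀r.A))
   open: L(x₀) ⊇ {B, ¬A, ¬C, ¬D, ∀r.A, …}
2. Hence ¬D ⊑ ((∀r.C ⊓ (¬D ⊓ ∀r.A)) ⊓ A): not entailed.

No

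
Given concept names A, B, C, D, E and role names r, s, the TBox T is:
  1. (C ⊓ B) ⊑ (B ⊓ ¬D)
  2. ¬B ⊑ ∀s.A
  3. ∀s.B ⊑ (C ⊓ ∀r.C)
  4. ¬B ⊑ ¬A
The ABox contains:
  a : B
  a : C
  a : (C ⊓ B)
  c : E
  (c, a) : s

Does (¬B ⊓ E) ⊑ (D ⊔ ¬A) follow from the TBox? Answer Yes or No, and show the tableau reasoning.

1. (¬B ⊓ E) ⊑ (D ⊔ ¬A)  ⇔  ((¬B ⊓ E) ⊓ (¬D ⊓ A)) unsat w.r.t. T
   all branches close; clash {A, ¬A} at x₀
2. Hence (¬B ⊓ E) ⊑ (D ⊔ ¬A): entailed.

Yes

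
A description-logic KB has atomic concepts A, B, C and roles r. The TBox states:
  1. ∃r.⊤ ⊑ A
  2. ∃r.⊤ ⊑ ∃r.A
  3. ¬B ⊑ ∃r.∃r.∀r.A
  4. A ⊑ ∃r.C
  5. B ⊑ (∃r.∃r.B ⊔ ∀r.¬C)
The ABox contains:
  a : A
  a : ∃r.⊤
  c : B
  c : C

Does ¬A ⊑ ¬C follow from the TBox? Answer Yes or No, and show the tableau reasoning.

No

1. ¬A ⊑ ¬C  ⇔  (¬A ⊓ C) unsat w.r.t. T
   open: L(x₀) ⊇ {B, C, ¬A, ∀r.¬C, ∀r.⊥}
2. Hence ¬A ⊑ ¬C: not entailed.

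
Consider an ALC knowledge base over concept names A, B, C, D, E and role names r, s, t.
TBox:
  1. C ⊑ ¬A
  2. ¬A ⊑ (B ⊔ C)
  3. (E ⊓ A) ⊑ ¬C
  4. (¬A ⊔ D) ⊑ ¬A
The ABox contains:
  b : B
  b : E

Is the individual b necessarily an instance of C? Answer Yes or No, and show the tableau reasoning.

1. b : C?  L(b) = {B, E} ∪ {¬C}
   open: L(b) ⊇ {A, B, E, ¬C, ¬D} — b ∉ C possible
2. Hence b : C: not entailed.

No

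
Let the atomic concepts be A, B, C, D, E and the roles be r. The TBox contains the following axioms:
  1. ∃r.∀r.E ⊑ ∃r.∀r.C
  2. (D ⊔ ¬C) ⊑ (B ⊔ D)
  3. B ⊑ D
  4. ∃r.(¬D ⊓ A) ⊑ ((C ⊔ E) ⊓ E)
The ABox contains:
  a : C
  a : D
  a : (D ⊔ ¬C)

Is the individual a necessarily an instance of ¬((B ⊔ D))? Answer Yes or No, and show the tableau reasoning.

1. a : ¬((B ⊔ D))?  L(a) = {C, D, (D ⊔ ¬C)} ∪ {(B ⊔ D)}
   open: L(a) ⊇ {C, D, ∀r.(D ⊔ ¬A), ∀r.∃r.¬E} — a ∉ ¬((B ⊔ D)) possible
2. Hence a : ¬((B ⊔ D)): not entailed.

No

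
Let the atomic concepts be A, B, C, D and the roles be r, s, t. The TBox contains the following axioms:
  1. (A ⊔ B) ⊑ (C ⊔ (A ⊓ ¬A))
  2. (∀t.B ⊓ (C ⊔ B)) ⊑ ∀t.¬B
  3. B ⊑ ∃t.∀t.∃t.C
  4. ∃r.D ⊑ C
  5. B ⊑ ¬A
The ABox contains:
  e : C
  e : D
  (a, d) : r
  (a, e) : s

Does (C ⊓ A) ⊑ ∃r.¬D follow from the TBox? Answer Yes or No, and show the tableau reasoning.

1. (C ⊓ A) ⊑ ∃r.¬D  ⇔  ((C ⊓ A) ⊓ ∀r.D) unsat w.r.t. T
   open: L(x₀) ⊇ {A, C, ¬B, ∀r.D, ∃t.¬B} (+ ∃-successors)
2. Hence (C ⊓ A) ⊑ ∃r.¬D: not entailed.

No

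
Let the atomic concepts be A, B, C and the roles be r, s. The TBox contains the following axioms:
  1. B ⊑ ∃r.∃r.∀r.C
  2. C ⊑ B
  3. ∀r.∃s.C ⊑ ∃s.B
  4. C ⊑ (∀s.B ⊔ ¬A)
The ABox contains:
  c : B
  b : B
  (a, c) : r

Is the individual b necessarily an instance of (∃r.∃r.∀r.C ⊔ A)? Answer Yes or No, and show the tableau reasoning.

1. b : (∃r.∃r.∀r.C ⊔ A)?  L(b) = {B} ∪ {(∀r.∀r.∃r.¬C ⊓ ¬A)}
   clash {C, ¬C} at an ∃-successor — b ∈ (∃r.∃r.∀r.C ⊔ A)
2. Hence b : (∃r.∃r.∀r.C ⊔ A): entailed.

Yes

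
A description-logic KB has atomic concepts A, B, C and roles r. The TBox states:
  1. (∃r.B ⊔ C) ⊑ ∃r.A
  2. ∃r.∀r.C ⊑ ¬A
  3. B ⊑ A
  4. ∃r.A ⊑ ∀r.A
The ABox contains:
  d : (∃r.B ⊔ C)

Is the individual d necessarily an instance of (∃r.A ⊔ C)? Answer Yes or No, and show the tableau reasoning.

Yes

1. d : (∃r.A ⊔ C)?  L(d) = {(∃r.B ⊔ C)} ∪ {(∀r.¬A ⊓ ¬C)}
   clash {C, ¬C} at d — d ∈ (∃r.A ⊔ C)
2. Hence d : (∃r.A ⊔ C): entailed.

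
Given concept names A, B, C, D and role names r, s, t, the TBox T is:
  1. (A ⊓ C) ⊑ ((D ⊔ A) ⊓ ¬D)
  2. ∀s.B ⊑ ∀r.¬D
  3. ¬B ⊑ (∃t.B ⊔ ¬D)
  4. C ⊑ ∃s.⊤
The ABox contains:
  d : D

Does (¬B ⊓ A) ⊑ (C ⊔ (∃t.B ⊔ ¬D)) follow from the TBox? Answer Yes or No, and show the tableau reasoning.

1. (¬B ⊓ A) ⊑ (C ⊔ (∃t.B ⊔ ¬D))  ⇔  ((¬B ⊓ A) ⊓ (¬C ⊓ (∀t.¬B ⊓ D))) unsat w.r.t. T
   all branches close; clash {D, ¬D} at x₀
2. Hence (¬B ⊓ A) ⊑ (C ⊔ (∃t.B ⊔ ¬D)): entailed.

Yes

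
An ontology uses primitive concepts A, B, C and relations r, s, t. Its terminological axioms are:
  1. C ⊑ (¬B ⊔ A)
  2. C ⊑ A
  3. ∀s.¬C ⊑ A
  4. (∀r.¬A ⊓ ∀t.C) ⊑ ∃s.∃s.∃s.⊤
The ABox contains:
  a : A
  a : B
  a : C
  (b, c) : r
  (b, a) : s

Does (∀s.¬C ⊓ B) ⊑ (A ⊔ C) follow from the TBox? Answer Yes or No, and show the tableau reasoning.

1. (∀s.¬C ⊓ B) ⊑ (A ⊔ C)  ⇔  ((∀s.¬C ⊓ B) ⊓ (¬A ⊓ ¬C)) unsat w.r.t. T
   all branches close; clash {A, ¬A} at x₀
2. Hence (∀s.¬C ⊓ B) ⊑ (A ⊔ C): entailed.

Yes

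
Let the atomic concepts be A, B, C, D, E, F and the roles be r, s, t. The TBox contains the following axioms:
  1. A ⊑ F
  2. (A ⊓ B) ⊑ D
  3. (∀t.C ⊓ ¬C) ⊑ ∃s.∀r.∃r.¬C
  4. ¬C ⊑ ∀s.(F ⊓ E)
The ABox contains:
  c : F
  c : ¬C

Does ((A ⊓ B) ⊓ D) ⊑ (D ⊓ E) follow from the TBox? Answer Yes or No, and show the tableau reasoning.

1. ((A ⊓ B) ⊓ D) ⊑ (D ⊓ E)  ⇔  (((A ⊓ B) ⊓ D) ⊓ (¬D ⊔ ¬E)) unsat w.r.t. T
   apply at x₀: A⊑F
   open: L(x₀) ⊇ {A, B, C, D, F, …}
2. Hence ((A ⊓ B) ⊓ D) ⊑ (D ⊓ E): not entailed.

No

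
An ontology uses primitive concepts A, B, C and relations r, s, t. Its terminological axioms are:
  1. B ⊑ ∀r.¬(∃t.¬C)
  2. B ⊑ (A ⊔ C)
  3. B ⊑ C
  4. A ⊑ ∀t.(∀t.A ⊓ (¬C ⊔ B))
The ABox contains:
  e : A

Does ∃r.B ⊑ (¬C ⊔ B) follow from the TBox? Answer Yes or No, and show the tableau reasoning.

1. ∃r.B ⊑ (¬C ⊔ B)  ⇔  (∃r.B ⊓ (C ⊓ ¬B)) unsat w.r.t. T
   open: L(x₀) ⊇ {C, ¬A, ¬B, ∃r.B} (+ ∃-successors)
2. Hence ∃r.B ⊑ (¬C ⊔ B): not entailed.

No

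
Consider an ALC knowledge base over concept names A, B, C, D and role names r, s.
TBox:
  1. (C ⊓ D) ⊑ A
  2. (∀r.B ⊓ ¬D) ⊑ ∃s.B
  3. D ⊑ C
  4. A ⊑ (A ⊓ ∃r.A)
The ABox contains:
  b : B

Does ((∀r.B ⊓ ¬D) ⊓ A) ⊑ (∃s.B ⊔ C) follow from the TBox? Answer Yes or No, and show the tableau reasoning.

Yes

1. ((∀r.B ⊓ ¬D) ⊓ A) ⊑ (∃s.B ⊔ C)  ⇔  (((∀r.B ⊓ ¬D) ⊓ A) ⊓ (∀s.¬B ⊓ ¬C)) unsat w.r.t. T
   all branches close; clash {B, ¬B} at an ∃-successor
2. Hence ((∀r.B ⊓ ¬D) ⊓ A) ⊑ (∃s.B ⊔ C): entailed.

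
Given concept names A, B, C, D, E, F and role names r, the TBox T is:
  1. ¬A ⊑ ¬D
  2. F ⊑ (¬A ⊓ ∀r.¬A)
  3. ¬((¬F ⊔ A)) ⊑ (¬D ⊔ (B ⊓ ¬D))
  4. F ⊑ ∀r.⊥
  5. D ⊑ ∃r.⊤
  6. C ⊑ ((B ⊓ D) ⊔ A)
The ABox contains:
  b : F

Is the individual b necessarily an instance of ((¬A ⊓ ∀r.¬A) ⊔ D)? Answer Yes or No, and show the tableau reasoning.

1. b : ((¬A ⊓ ∀r.¬A) ⊔ D)?  L(b) = {F} ∪ {((A ⊔ ∃r.A) ⊓ ¬D)}
   clash {A, ¬A} at b — b ∈ ((¬A ⊓ ∀r.¬A) ⊔ D)
2. Hence b : ((¬A ⊓ ∀r.¬A) ⊔ D): entailed.

Yes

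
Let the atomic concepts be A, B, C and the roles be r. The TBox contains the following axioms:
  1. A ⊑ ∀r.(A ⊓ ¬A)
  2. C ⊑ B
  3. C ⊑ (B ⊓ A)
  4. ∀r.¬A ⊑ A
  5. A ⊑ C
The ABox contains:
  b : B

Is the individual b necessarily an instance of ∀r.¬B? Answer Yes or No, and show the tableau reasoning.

1. b : ∀r.¬B?  L(b) = {B} ∪ {∃r.B}
   open: L(b) ⊇ {B, ¬A, ¬C, ∃r.A, ∃r.B} (+ ∃-successors) — b ∉ ∀r.¬B possible
2. Hence b : ∀r.¬B: not entailed.

No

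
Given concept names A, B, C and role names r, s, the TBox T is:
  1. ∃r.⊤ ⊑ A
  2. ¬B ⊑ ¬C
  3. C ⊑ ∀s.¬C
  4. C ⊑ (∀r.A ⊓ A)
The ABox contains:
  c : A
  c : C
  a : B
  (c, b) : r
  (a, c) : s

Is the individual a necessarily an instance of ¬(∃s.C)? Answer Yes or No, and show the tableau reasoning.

No

1. a : ¬(∃s.C)?  L(a) = {B} ∪ {∃s.C}
   open: L(a) ⊇ {B, ¬C, ∀r.⊥, ∃s.C} (+ ∃-successors) — a ∉ ¬(∃s.C) possible
2. Hence a : ¬(∃s.C): not entailed.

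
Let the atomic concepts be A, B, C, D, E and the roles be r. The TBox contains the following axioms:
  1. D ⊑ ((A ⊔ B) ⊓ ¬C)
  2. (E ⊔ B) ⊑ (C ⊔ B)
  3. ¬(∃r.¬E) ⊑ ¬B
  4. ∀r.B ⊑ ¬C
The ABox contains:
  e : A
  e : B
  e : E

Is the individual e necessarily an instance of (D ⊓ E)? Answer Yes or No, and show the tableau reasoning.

No

1. e : (D ⊓ E)?  L(e) = {A, B, E} ∪ {(¬D ⊔ ¬E)}
   open: L(e) ⊇ {A, B, E, ¬D, ∃r.¬B, …} (+ ∃-successors) — e ∉ (D ⊓ E) possible
2. Hence e : (D ⊓ E): not entailed.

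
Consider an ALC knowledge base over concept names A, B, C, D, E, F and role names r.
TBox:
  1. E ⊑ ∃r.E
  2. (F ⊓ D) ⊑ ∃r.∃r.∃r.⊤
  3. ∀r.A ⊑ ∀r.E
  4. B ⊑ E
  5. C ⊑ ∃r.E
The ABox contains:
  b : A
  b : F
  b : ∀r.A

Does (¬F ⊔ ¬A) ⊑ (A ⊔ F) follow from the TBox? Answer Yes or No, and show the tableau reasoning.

No

1. (¬F ⊔ ¬A) ⊑ (A ⊔ F)  ⇔  ((¬F ⊔ ¬A) ⊓ (¬A ⊓ ¬F)) unsat w.r.t. T
   open: L(x₀) ⊇ {¬A, ¬B, ¬C, ¬E, ¬F, …} (+ ∃-successors)
2. Hence (¬F ⊔ ¬A) ⊑ (A ⊔ F): not entailed.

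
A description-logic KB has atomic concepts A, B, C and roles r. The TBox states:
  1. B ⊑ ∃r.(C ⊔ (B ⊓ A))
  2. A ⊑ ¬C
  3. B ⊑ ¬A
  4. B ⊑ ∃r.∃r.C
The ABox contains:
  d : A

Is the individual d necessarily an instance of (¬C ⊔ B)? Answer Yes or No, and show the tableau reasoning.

1. d : (¬C ⊔ B)?  L(d) = {A} ∪ {(C ⊓ ¬B)}
   clash {C, ¬C} at d — d ∈ (¬C ⊔ B)
2. Hence d : (¬C ⊔ B): entailed.

Yes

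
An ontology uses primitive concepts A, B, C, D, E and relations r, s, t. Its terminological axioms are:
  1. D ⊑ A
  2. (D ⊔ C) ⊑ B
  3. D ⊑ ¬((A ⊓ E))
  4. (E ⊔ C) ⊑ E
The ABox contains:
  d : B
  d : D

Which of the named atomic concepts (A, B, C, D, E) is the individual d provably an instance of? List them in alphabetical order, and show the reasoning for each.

1. d : A?  L(d) = {B, D} ∪ {¬A}
   clash {A, ¬A} at d — d ∈ A
2. d : B?  L(d) = {B, D} ∪ {¬B}
   clash {B, ¬B} at d — d ∈ B
3. d : C?  L(d) = {B, D} ∪ {¬C}
   apply at d: D⊑A; D⊑¬((A ⊓ E))
   open: L(d) ⊇ {A, B, D, ¬C, ¬E} — d ∉ C possible
4. d : D?  L(d) = {B, D} ∪ {¬D}
   clash {D, ¬D} at d — d ∈ D
5. d : E?  L(d) = {B, D} ∪ {¬E}
   apply at d: D⊑A; D⊑¬((A ⊓ E))
   open: L(d) ⊇ {A, B, D, ¬C, ¬E} — d ∉ E possible
6. Entailed for d: {A, B, D}

{A, B, D}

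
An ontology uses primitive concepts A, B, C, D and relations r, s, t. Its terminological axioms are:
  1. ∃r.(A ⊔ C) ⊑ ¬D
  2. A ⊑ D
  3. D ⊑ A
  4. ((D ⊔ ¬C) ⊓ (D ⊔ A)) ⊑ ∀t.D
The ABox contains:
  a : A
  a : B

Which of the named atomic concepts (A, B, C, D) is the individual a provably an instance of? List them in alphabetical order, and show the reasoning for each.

{A, B, D}

1. a : A?  L(a) = {A, B} ∪ {¬A}
   clash {A, ¬A} at a — a ∈ A
2. a : B?  L(a) = {A, B} ∪ {¬B}
   clash {B, ¬B} at a — a ∈ B
3. a : C?  L(a) = {A, B} ∪ {¬C}
   apply at a: A⊑D
   open: L(a) ⊇ {A, B, D, ¬C, ∀r.(¬A ⊓ ¬C), …} — a ∉ C possible
4. a : D?  L(a) = {A, B} ∪ {¬D}
   clash {D, ¬D} at a — a ∈ D
5. Entailed for a: {A, B, D}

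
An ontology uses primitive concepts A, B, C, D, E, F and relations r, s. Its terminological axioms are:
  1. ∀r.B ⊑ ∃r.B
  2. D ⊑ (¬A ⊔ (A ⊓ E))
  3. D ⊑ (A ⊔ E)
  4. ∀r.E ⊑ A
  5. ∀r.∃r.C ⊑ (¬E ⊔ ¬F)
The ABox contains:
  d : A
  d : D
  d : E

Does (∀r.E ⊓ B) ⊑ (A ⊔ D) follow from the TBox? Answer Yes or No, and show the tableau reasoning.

Yes

1. (∀r.E ⊓ B) ⊑ (A ⊔ D)  ⇔  ((∀r.E ⊓ B) ⊓ (¬A ⊓ ¬D)) unsat w.r.t. T
   all branches close; clash {A, ¬A} at x₀
2. Hence (∀r.E ⊓ B) ⊑ (A ⊔ D): entailed.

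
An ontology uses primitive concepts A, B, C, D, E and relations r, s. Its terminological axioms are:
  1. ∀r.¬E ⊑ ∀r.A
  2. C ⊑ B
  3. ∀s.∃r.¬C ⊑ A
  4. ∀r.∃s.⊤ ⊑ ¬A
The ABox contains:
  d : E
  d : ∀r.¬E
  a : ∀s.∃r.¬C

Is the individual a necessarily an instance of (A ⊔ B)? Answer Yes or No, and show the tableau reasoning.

Yes

1. a : (A ⊔ B)?  L(a) = {∀s.∃r.¬C} ∪ {(¬A ⊓ ¬B)}
   clash {B, ¬B} at a — a ∈ (A ⊔ B)
2. Hence a : (A ⊔ B): entailed.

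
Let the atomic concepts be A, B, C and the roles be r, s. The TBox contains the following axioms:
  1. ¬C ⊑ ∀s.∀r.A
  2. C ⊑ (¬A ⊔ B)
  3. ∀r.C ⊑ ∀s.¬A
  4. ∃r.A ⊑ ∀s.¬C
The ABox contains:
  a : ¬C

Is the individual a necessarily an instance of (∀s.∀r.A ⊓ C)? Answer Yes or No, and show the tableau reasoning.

No

1. a : (∀s.∀r.A ⊓ C)?  L(a) = {¬C} ∪ {(∃s.∃r.¬A ⊔ ¬C)}
   apply at a: ¬C⊑∀s.∀r.A
   open: L(a) ⊇ {¬C, ∀r.¬A, ∀s.∀r.A, ∃r.¬C} (+ ∃-successors) — a ∉ (∀s.∀r.A ⊓ C) possible
2. Hence a : (∀s.∀r.A ⊓ C): not entailed.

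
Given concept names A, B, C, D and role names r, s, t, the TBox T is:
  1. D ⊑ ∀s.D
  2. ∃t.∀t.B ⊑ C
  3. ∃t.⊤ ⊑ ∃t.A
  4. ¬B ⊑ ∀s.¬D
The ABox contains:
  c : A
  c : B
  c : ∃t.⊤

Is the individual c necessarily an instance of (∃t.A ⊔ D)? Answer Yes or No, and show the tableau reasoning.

1. c : (∃t.A ⊔ D)?  L(c) = {A, B, ∃t.⊤} ∪ {(∀t.¬A ⊓ ¬D)}
   clash {A, ¬A} at an ∃-successor — c ∈ (∃t.A ⊔ D)
2. Hence c : (∃t.A ⊔ D): entailed.

Yes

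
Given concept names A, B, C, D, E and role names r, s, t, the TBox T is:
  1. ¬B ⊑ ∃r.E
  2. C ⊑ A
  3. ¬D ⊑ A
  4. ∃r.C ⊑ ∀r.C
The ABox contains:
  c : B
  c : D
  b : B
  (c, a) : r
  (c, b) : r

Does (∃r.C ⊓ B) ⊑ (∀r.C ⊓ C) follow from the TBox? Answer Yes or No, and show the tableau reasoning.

1. (∃r.C ⊓ B) ⊑ (∀r.C ⊓ C)  ⇔  ((∃r.C ⊓ B) ⊓ (∃r.¬C ⊔ ¬C)) unsat w.r.t. T
   apply at x₀: ∃r.C⊑∀r.C
   open: L(x₀) ⊇ {B, D, ¬C, ∀r.C, ∃r.C} (+ ∃-successors)
2. Hence (∃r.C ⊓ B) ⊑ (∀r.C ⊓ C): not entailed.

No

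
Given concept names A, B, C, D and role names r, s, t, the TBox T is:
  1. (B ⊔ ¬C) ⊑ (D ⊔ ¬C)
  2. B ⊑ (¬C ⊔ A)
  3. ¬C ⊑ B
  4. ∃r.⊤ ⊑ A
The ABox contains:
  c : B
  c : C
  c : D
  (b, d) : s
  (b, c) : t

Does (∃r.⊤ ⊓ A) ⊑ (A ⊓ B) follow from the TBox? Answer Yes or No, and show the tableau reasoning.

No

1. (∃r.⊤ ⊓ A) ⊑ (A ⊓ B)  ⇔  ((∃r.⊤ ⊓ A) ⊓ (¬A ⊔ ¬B)) unsat w.r.t. T
   open: L(x₀) ⊇ {A, C, ¬B, ∃r.⊤} (+ ∃-successors)
2. Hence (∃r.⊤ ⊓ A) ⊑ (A ⊓ B): not entailed.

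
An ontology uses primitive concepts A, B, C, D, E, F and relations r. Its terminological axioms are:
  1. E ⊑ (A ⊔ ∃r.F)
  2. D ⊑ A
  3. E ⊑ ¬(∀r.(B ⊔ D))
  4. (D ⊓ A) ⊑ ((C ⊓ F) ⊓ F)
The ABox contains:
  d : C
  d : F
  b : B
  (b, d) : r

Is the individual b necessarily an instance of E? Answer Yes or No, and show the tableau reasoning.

1. b : E?  L(b) = {B} ∪ {¬E}
   open: L(b) ⊇ {B, ¬D, ¬E} — b ∉ E possible
2. Hence b : E: not entailed.

No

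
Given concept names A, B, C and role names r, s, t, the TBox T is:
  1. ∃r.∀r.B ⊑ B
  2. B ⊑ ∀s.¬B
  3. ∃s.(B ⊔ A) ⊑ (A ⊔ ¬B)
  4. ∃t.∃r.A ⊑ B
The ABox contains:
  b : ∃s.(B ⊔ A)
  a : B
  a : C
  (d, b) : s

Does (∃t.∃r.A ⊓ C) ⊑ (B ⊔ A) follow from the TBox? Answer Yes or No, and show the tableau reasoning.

1. (∃t.∃r.A ⊓ C) ⊑ (B ⊔ A)  ⇔  ((∃t.∃r.A ⊓ C) ⊓ (¬B ⊓ ¬A)) unsat w.r.t. T
   all branches close; clash {B, ¬B} at x₀
2. Hence (∃t.∃r.A ⊓ C) ⊑ (B ⊔ A): entailed.

Yes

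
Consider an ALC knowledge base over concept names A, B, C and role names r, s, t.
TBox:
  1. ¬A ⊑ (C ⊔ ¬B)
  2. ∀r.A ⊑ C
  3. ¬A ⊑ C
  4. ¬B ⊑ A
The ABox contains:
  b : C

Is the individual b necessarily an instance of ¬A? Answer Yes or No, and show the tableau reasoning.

No

1. b : ¬A?  L(b) = {C} ∪ {A}
   open: L(b) ⊇ {A, C} — b ∉ ¬A possible
2. Hence b : ¬A: not entailed.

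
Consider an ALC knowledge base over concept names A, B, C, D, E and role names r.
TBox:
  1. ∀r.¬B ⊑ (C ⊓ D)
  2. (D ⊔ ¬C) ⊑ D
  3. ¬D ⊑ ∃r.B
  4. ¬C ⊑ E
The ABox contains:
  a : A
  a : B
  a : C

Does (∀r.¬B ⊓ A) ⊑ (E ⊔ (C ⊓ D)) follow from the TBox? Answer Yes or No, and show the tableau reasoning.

1. (∀r.¬B ⊓ A) ⊑ (E ⊔ (C ⊓ D))  ⇔  ((∀r.¬B ⊓ A) ⊓ (¬E ⊓ (¬C ⊔ ¬D))) unsat w.r.t. T
   all branches close; clash {E, ¬E} at x₀
2. Hence (∀r.¬B ⊓ A) ⊑ (E ⊔ (C ⊓ D)): entailed.

Yes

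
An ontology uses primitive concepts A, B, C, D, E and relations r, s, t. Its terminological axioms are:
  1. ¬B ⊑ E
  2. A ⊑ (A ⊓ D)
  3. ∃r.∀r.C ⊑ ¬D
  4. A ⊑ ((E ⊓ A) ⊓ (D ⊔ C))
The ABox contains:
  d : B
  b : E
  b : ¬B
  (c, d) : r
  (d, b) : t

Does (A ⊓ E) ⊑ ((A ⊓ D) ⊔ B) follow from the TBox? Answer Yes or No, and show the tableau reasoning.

1. (A ⊓ E) ⊑ ((A ⊓ D) ⊔ B)  ⇔  ((A ⊓ E) ⊓ ((¬A ⊔ ¬D) ⊓ ¬B)) unsat w.r.t. T
   all branches close; clash {D, ¬D} at x₀
2. Hence (A ⊓ E) ⊑ ((A ⊓ D) ⊔ B): entailed.

Yes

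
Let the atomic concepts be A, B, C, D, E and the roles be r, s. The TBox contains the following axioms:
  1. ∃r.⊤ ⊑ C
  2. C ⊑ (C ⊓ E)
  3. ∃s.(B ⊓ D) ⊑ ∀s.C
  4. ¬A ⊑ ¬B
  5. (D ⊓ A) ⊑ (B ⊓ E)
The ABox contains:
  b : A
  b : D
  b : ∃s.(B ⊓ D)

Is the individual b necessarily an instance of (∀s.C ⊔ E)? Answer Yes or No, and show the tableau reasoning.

Yes

1. b : (∀s.C ⊔ E)?  L(b) = {A, D, ∃s.(B ⊓ D)} ∪ {(∃s.¬C ⊓ ¬E)}
   clash {E, ¬E} at b — b ∈ (∀s.C ⊔ E)
2. Hence b : (∀s.C ⊔ E): entailed.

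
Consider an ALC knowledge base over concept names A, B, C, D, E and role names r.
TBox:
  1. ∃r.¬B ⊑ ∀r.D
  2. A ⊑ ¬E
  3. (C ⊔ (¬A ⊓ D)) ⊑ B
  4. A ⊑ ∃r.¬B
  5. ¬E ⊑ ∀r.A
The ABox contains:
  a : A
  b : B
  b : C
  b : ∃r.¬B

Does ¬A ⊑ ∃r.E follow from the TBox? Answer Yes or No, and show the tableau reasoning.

1. ¬A ⊑ ∃r.E  ⇔  (¬A ⊓ ∀r.¬E) unsat w.r.t. T
   open: L(x₀) ⊇ {E, ¬A, ¬C, ¬D, ∀r.B, …}
2. Hence ¬A ⊑ ∃r.E: not entailed.

No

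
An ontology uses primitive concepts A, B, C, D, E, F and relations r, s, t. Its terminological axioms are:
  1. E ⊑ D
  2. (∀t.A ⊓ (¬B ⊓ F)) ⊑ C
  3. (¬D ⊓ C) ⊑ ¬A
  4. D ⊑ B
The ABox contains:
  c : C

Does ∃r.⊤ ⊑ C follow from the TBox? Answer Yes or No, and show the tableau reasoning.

1. ∃r.⊤ ⊑ C  ⇔  (∃r.⊤ ⊓ ¬C) unsat w.r.t. T
   open: L(x₀) ⊇ {¬C, ¬D, ¬E, ∃r.⊤, ∃t.¬A} (+ ∃-successors)
2. Hence ∃r.⊤ ⊑ C: not entailed.

No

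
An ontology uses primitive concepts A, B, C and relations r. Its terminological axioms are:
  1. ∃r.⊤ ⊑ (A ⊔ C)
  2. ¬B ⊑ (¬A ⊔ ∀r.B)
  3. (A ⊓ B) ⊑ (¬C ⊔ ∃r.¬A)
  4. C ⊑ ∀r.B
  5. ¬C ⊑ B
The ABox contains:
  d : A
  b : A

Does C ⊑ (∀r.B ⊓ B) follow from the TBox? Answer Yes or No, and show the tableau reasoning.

No

1. C ⊑ (∀r.B ⊓ B)  ⇔  (C ⊓ (∃r.¬B ⊔ ¬B)) unsat w.r.t. T
   apply at x₀: C⊑∀r.B
   open: L(x₀) ⊇ {C, ¬B, ∀r.B, ∀r.⊥}
2. Hence C ⊑ (∀r.B ⊓ B): not entailed.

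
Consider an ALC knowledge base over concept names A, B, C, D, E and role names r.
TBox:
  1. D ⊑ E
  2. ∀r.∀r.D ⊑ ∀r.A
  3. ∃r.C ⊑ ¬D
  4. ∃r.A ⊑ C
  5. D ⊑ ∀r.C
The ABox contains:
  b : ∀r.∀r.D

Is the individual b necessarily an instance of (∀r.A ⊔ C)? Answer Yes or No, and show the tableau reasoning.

Yes

1. b : (∀r.A ⊔ C)?  L(b) = {∀r.∀r.D} ∪ {(∃r.¬A ⊓ ¬C)}
   clash {C, ¬C} at b — b ∈ (∀r.A ⊔ C)
2. Hence b : (∀r.A ⊔ C): entailed.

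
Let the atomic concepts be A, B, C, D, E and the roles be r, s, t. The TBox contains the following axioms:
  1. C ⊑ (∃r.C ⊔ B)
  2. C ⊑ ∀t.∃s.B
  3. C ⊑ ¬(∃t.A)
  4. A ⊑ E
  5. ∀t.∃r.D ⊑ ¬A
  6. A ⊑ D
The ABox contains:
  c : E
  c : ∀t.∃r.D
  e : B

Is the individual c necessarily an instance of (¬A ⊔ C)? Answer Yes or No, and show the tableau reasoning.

1. c : (¬A ⊔ C)?  L(c) = {E, ∀t.∃r.D} ∪ {(A ⊓ ¬C)}
   clash {A, ¬A} at c — c ∈ (¬A ⊔ C)
2. Hence c : (¬A ⊔ C): entailed.

Yes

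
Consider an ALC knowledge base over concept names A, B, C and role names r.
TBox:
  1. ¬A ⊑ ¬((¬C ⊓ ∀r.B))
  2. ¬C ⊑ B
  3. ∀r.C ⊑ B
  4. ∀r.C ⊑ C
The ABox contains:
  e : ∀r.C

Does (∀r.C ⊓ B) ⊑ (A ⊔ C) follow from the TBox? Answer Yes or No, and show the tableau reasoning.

1. (∀r.C ⊓ B) ⊑ (A ⊔ C)  ⇔  ((∀r.C ⊓ B) ⊓ (¬A ⊓ ¬C)) unsat w.r.t. T
   all branches close; clash {C, ¬C} at x₀
2. Hence (∀r.C ⊓ B) ⊑ (A ⊔ C): entailed.

Yes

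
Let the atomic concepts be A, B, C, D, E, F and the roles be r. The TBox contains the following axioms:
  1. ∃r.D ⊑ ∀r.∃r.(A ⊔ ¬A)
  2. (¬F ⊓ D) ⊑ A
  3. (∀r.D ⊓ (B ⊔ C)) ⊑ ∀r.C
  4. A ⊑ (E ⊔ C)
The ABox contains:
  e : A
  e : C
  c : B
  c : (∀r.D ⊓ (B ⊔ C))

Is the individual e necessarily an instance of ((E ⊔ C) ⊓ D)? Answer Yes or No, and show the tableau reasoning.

No

1. e : ((E ⊔ C) ⊓ D)?  L(e) = {A, C} ∪ {((¬E ⊓ ¬C) ⊔ ¬D)}
   apply at e: A⊑(E ⊔ C)
   open: L(e) ⊇ {A, C, ¬D, ∀r.¬D, ∃r.¬D} (+ ∃-successors) — e ∉ ((E ⊔ C) ⊓ D) possible
2. Hence e : ((E ⊔ C) ⊓ D): not entailed.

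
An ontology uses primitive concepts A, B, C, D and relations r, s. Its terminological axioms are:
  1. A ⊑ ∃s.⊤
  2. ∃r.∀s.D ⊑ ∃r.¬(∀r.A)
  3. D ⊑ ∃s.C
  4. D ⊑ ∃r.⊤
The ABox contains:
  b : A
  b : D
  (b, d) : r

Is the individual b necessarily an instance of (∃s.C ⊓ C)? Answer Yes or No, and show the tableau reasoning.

No

1. b : (∃s.C ⊓ C)?  L(b) = {A, D} ∪ {(∀s.¬C ⊔ ¬C)}
   apply at b: A⊑∃s.⊤; D⊑∃s.C; D⊑∃r.⊤
   open: L(b) ⊇ {A, D, ¬C, ∀r.∃s.¬D, ∃r.⊤, …} (+ ∃-successors) — b ∉ (∃s.C ⊓ C) possible
2. Hence b : (∃s.C ⊓ C): not entailed.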